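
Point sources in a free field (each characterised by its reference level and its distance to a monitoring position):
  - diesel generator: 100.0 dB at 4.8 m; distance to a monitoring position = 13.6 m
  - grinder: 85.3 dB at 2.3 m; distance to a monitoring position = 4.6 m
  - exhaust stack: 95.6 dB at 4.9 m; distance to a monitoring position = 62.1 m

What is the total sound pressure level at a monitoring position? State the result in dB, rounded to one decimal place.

Apply inverse-square spreading to bring every level to the receiver, then sum 10^(L/10).
diesel generator: 100.0 − 20·log₁₀(13.6/4.8) = 100.0 − 9.05 = 90.95 dB.
grinder: 85.3 − 20·log₁₀(4.6/2.3) = 85.3 − 6.02 = 79.28 dB.
exhaust stack: 95.6 − 20·log₁₀(62.1/4.9) = 95.6 − 22.06 = 73.54 dB.
Σ 10^(L/10) = 1.353e+09 → L_total = 10·log₁₀(1.353e+09) = 91.31 dB.

91.3 dB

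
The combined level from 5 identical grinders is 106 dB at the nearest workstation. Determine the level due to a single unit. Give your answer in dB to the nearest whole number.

99 dB

5 equal contributions raise the level by 10·log₁₀ 5 = 6.990 dB, so each unit alone gives 106 − 6.990.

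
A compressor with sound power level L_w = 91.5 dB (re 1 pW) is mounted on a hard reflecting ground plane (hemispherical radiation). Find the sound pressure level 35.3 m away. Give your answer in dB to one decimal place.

The power spreads over a hemisphere of area 2π·r², so L_p = L_w − 10·log₁₀(2π·r²).
2π·r² = 7829 m², 10·log₁₀ of that is 38.937 dB.
L_p = 91.5 − 38.937 = 52.56 dB.

52.6 dB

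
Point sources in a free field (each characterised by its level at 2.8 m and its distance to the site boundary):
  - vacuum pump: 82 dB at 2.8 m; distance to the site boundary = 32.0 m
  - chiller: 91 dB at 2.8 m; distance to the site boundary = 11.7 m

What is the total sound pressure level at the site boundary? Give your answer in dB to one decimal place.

78.7 dB

First find each source's level at the receiver (point-source: −20·log₁₀(r/r_ref)), then combine on an intensity basis.
vacuum pump: 82 − 20·log₁₀(32.0/2.8) = 82 − 21.16 = 60.84 dB.
chiller: 91 − 20·log₁₀(11.7/2.8) = 91 − 12.42 = 78.58 dB.
Σ 10^(L/10) = 7.331e+07 → L_total = 10·log₁₀(7.331e+07) = 78.65 dB.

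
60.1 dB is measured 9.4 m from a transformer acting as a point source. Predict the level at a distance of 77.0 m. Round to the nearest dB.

42 dB

For a point source, L₂ = L₁ − 20·log₁₀(r₂/r₁).
L₂ = 60.1 − 20·log₁₀(77.0/9.4) = 60.1 − 18.267 = 41.83 dB.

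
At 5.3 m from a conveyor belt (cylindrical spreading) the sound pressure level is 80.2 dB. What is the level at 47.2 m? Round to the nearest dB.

For a line source, L₂ = L₁ − 10·log₁₀(r₂/r₁).
L₂ = 80.2 − 10·log₁₀(47.2/5.3) = 80.2 − 9.497 = 70.70 dB.

71 dB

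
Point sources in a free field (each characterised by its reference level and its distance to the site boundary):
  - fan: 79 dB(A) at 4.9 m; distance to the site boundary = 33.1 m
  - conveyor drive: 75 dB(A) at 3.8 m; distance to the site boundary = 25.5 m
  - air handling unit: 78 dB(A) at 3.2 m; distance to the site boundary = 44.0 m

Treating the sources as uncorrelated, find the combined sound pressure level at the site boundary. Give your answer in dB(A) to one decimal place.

64.4 dB(A)

First find each source's level at the receiver (point-source: −20·log₁₀(r/r_ref)), then combine on an intensity basis.
fan: 79 − 20·log₁₀(33.1/4.9) = 79 − 16.59 = 62.41 dB(A).
conveyor drive: 75 − 20·log₁₀(25.5/3.8) = 75 − 16.54 = 58.46 dB(A).
air handling unit: 78 − 20·log₁₀(44.0/3.2) = 78 − 22.77 = 55.23 dB(A).
Σ 10^(L/10) = 2.777e+06 → L_total = 10·log₁₀(2.777e+06) = 64.44 dB(A).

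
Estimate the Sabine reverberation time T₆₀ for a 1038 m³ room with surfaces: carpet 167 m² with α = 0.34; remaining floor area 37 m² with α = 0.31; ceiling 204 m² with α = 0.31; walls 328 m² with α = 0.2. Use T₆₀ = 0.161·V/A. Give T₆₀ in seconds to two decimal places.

0.85 s

A = Σ Sᵢαᵢ = 167·0.34 + 37·0.31 + 204·0.31 + 328·0.2 = 197.09 m².
T₆₀ = 0.161·V/A = 0.161·1038/197.09 = 0.848 s.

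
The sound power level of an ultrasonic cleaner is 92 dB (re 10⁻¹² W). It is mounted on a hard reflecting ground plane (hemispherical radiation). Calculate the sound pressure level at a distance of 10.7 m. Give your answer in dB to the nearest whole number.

L_p = L_w − 10·log₁₀(2π·r²) with r = 10.7 m.
2π·r² = 719.4 m², 10·log₁₀ of that is 28.569 dB.
L_p = 92 − 28.569 = 63.43 dB.

63 dB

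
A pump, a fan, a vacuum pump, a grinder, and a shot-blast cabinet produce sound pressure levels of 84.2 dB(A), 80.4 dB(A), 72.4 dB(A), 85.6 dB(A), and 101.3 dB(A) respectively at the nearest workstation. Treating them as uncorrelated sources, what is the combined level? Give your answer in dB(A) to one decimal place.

101.5 dB(A)

For uncorrelated sources the intensities add, so convert each level to linear form, sum, and take 10·log₁₀ of the total.
Σ 10^(L/10) = 10^(84.2/10) + 10^(80.4/10) + 10^(72.4/10) + 10^(85.6/10) + 10^(101.3/10) = 1.424e+10.
L_total = 10·log₁₀(1.424e+10) = 101.54 dB(A).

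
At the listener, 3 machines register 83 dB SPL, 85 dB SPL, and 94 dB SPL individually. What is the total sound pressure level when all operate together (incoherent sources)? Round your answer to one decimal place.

94.8 dB SPL

Incoherent sources combine by intensity addition: L_total = 10·log₁₀(Σ 10^(L_i/10)).
Σ 10^(L/10) = 10^(83/10) + 10^(85/10) + 10^(94/10) = 3.028e+09.
L_total = 10·log₁₀(3.028e+09) = 94.81 dB SPL.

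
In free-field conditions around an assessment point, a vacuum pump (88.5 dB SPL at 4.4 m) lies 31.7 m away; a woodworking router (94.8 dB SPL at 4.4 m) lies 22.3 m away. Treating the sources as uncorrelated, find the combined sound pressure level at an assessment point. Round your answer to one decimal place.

81.2 dB SPL

Propagate each source to the receiver with L = L_ref − 20·log₁₀(r/r_ref), then add intensities.
vacuum pump: 88.5 − 20·log₁₀(31.7/4.4) = 88.5 − 17.15 = 71.35 dB SPL.
woodworking router: 94.8 − 20·log₁₀(22.3/4.4) = 94.8 − 14.10 = 80.70 dB SPL.
Σ 10^(L/10) = 1.312e+08 → L_total = 10·log₁₀(1.312e+08) = 81.18 dB SPL.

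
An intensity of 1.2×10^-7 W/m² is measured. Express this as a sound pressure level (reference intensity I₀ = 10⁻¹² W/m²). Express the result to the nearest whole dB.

51 dB

L = 10·log₁₀(I/I₀) = 10·log₁₀(1.2×10^-7/10⁻¹²) = 10·log₁₀(1.2×10^5).
L = 10·(0.0792 + 5) = 50.79 dB.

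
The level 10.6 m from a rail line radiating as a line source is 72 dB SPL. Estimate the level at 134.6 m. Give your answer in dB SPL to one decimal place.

Cylindrical spreading from a line source gives a 10·log₁₀(r₂/r₁) drop.
L₂ = 72 − 10·log₁₀(134.6/10.6) = 72 − 11.037 = 60.96 dB SPL.

61.0 dB SPL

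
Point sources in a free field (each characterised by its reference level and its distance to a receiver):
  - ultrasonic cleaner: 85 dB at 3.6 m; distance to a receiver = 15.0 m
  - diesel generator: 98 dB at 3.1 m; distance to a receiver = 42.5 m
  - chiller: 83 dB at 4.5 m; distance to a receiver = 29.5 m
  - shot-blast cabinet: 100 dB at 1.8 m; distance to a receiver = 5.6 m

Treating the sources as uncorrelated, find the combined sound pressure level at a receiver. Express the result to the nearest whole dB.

Apply inverse-square spreading to bring every level to the receiver, then sum 10^(L/10).
ultrasonic cleaner: 85 − 20·log₁₀(15.0/3.6) = 85 − 12.40 = 72.60 dB.
diesel generator: 98 − 20·log₁₀(42.5/3.1) = 98 − 22.74 = 75.26 dB.
chiller: 83 − 20·log₁₀(29.5/4.5) = 83 − 16.33 = 66.67 dB.
shot-blast cabinet: 100 − 20·log₁₀(5.6/1.8) = 100 − 9.86 = 90.14 dB.
Σ 10^(L/10) = 1.090e+09 → L_total = 10·log₁₀(1.090e+09) = 90.37 dB.

90 dB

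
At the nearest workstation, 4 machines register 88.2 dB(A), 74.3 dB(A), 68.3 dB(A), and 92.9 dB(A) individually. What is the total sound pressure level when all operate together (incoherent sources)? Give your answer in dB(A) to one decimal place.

For uncorrelated sources the intensities add, so convert each level to linear form, sum, and take 10·log₁₀ of the total.
Σ 10^(L/10) = 10^(88.2/10) + 10^(74.3/10) + 10^(68.3/10) + 10^(92.9/10) = 2.644e+09.
L_total = 10·log₁₀(2.644e+09) = 94.22 dB(A).

94.2 dB(A)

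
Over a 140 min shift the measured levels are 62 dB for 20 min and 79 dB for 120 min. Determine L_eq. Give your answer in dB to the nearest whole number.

L_eq = 10·log₁₀[(1/T)·Σ tᵢ·10^(Lᵢ/10)] with T = 140 min.
Σ tᵢ·10^(Lᵢ/10) = 20·10^(62/10) + 120·10^(79/10) = 9.564e+09.
L_eq = 10·log₁₀(9.564e+09/140) = 78.34 dB.

78 dB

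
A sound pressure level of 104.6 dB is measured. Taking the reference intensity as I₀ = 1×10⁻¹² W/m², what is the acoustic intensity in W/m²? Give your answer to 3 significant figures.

I/I₀ = 10^(104.6/10) = 2.884e+10, so I = 2.884e+10 × 10⁻¹² W/m².

0.0288 W/m²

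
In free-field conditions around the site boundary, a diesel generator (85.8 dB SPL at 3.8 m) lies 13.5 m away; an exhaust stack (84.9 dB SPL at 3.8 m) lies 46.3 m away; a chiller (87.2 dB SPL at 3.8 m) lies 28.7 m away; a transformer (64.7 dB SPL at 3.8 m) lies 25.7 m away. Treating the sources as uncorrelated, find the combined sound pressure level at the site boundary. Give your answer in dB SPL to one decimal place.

76.2 dB SPL

First find each source's level at the receiver (point-source: −20·log₁₀(r/r_ref)), then combine on an intensity basis.
diesel generator: 85.8 − 20·log₁₀(13.5/3.8) = 85.8 − 11.01 = 74.79 dB SPL.
exhaust stack: 84.9 − 20·log₁₀(46.3/3.8) = 84.9 − 21.72 = 63.18 dB SPL.
chiller: 87.2 − 20·log₁₀(28.7/3.8) = 87.2 − 17.56 = 69.64 dB SPL.
transformer: 64.7 − 20·log₁₀(25.7/3.8) = 64.7 − 16.60 = 48.10 dB SPL.
Σ 10^(L/10) = 4.147e+07 → L_total = 10·log₁₀(4.147e+07) = 76.18 dB SPL.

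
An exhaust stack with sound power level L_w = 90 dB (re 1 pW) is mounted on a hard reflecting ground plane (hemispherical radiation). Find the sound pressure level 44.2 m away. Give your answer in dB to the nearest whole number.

49 dB

The power spreads over a hemisphere of area 2π·r², so L_p = L_w − 10·log₁₀(2π·r²).
2π·r² = 1.228e+04 m², 10·log₁₀ of that is 40.890 dB.
L_p = 90 − 40.890 = 49.11 dB.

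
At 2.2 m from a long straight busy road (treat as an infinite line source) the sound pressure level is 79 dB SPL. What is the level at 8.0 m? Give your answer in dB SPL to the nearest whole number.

Cylindrical spreading from a line source gives a 10·log₁₀(r₂/r₁) drop.
L₂ = 79 − 10·log₁₀(8.0/2.2) = 79 − 5.607 = 73.39 dB SPL.

73 dB SPL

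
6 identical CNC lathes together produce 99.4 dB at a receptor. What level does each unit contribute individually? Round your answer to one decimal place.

91.6 dB

For N identical incoherent sources L_total = L₁ + 10·log₁₀ N, so L₁ = 99.4 − 10·log₁₀(6) = 99.4 − 7.782.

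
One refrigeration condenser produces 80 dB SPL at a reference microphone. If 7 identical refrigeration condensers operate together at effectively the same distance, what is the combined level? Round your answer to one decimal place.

88.5 dB SPL

L_total = L₁ + 10·log₁₀ N for N identical incoherent sources.
L_total = 80 + 10·log₁₀(7) = 80 + 8.451 = 88.45 dB SPL.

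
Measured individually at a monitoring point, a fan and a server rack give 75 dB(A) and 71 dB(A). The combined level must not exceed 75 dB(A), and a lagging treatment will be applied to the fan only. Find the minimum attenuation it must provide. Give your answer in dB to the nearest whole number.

The untreated sources together contribute 10^(71/10) = 1.259e+07, i.e. 71.00 dB(A).
The limit corresponds to 10^(75/10) = 3.162e+07; subtracting the fixed part leaves 1.903e+07 for the fan, i.e. 72.80 dB(A).
So the fan must be reduced from 75 to 72.80 dB(A): IL = 2.20 dB.

2 dB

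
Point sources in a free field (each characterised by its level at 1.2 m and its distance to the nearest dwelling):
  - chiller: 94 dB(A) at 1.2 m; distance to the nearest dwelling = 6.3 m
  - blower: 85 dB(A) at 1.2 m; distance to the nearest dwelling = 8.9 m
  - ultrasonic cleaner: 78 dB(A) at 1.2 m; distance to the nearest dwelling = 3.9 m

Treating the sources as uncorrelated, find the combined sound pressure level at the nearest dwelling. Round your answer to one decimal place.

First find each source's level at the receiver (point-source: −20·log₁₀(r/r_ref)), then combine on an intensity basis.
chiller: 94 − 20·log₁₀(6.3/1.2) = 94 − 14.40 = 79.60 dB(A).
blower: 85 − 20·log₁₀(8.9/1.2) = 85 − 17.40 = 67.60 dB(A).
ultrasonic cleaner: 78 − 20·log₁₀(3.9/1.2) = 78 − 10.24 = 67.76 dB(A).
Σ 10^(L/10) = 1.029e+08 → L_total = 10·log₁₀(1.029e+08) = 80.12 dB(A).

80.1 dB(A)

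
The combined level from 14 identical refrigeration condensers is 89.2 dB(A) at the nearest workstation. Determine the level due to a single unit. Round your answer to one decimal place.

77.7 dB(A)

14 equal contributions raise the level by 10·log₁₀ 14 = 11.461 dB, so each unit alone gives 89.2 − 11.461.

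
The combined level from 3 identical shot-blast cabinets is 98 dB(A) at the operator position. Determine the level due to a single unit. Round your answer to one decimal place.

93.2 dB(A)

3 equal contributions raise the level by 10·log₁₀ 3 = 4.771 dB, so each unit alone gives 98 − 4.771.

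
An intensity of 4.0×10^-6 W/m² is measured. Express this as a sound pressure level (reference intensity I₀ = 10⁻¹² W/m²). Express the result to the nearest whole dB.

L = 10·log₁₀(I/I₀) = 10·log₁₀(4.0×10^-6/10⁻¹²) = 10·log₁₀(4.0×10^6).
L = 10·(0.6021 + 6) = 66.02 dB.

66 dB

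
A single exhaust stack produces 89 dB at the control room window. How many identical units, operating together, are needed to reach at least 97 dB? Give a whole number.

7

Need L₁ + 10·log₁₀ N ≥ 97, i.e. log₁₀ N ≥ 0.80.
N ≥ 10^(8.0/10) = 6.310, so N = 7.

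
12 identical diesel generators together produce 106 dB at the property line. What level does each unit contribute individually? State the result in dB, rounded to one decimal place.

95.2 dB

12 equal contributions raise the level by 10·log₁₀ 12 = 10.792 dB, so each unit alone gives 106 − 10.792.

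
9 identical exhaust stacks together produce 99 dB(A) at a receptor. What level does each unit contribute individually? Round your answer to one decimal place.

For N identical incoherent sources L_total = L₁ + 10·log₁₀ N, so L₁ = 99 − 10·log₁₀(9) = 99 − 9.542.

89.5 dB(A)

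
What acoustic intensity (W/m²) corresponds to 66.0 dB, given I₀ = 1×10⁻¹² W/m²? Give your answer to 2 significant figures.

I = I₀·10^(L/10) = 10⁻¹² × 10^(66.0/10) = 10^(-5.400).

4.0e-06 W/m²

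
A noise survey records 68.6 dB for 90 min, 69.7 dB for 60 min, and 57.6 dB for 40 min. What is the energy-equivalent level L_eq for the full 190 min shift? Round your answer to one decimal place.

68.1 dB

The energy average is taken in the linear domain: L_eq = 10·log₁₀[(Σ tᵢ·10^(Lᵢ/10))/T], T = 190 min.
Σ tᵢ·10^(Lᵢ/10) = 90·10^(68.6/10) + 60·10^(69.7/10) + 40·10^(57.6/10) = 1.235e+09.
L_eq = 10·log₁₀(1.235e+09/190) = 68.13 dB.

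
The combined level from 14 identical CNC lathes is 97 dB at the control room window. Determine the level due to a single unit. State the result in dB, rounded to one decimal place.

85.5 dB

Dividing the total intensity by 14 lowers the level by 10·log₁₀ 14 = 11.461 dB: L₁ = 97 − 11.461.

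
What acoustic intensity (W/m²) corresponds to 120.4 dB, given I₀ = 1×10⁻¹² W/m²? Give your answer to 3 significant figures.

I/I₀ = 10^(120.4/10) = 1.096e+12, so I = 1.096e+12 × 10⁻¹² W/m².

1.10 W/m²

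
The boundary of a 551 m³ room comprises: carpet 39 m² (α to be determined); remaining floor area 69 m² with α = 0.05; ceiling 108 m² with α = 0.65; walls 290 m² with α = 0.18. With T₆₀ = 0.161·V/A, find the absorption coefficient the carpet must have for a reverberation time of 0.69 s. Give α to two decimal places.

0.07

A = 0.161·V/T₆₀ = 0.161·551/0.69 = 128.57 m² sabins.
Absorption from the other surfaces = 69·0.05 + 108·0.65 + 290·0.18 = 125.85 m², so the carpet must supply 2.72 m² over 39 m².
α = 2.72/39 = 0.070.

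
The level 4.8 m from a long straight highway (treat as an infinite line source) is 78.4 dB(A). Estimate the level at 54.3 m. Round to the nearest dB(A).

Line-source attenuation: ΔL = 10·log₁₀(r₂/r₁) = 10·log₁₀(54.3/4.8) = 10.536 dB.
L₂ = 78.4 − 10·log₁₀(54.3/4.8) = 78.4 − 10.536 = 67.86 dB(A).

68 dB(A)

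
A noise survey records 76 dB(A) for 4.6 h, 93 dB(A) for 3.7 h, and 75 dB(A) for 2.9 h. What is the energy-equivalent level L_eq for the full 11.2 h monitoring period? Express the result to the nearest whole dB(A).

L_eq = 10·log₁₀[(1/T)·Σ tᵢ·10^(Lᵢ/10)] with T = 11.2 h.
Σ tᵢ·10^(Lᵢ/10) = 4.6·10^(76/10) + 3.7·10^(93/10) + 2.9·10^(75/10) = 7.657e+09.
L_eq = 10·log₁₀(7.657e+09/11.2) = 88.35 dB(A).

88 dB(A)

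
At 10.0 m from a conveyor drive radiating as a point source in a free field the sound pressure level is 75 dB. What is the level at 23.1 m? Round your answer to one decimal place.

67.7 dB

For a point source, L₂ = L₁ − 20·log₁₀(r₂/r₁).
L₂ = 75 − 20·log₁₀(23.1/10.0) = 75 − 7.272 = 67.73 dB.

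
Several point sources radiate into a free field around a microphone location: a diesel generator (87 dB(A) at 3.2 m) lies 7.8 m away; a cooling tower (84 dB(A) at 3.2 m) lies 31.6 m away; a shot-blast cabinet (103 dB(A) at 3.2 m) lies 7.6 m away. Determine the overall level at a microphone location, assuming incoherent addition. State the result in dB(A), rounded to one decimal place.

Propagate each source to the receiver with L = L_ref − 20·log₁₀(r/r_ref), then add intensities.
diesel generator: 87 − 20·log₁₀(7.8/3.2) = 87 − 7.74 = 79.26 dB(A).
cooling tower: 84 − 20·log₁₀(31.6/3.2) = 84 − 19.89 = 64.11 dB(A).
shot-blast cabinet: 103 − 20·log₁₀(7.6/3.2) = 103 − 7.51 = 95.49 dB(A).
Σ 10^(L/10) = 3.624e+09 → L_total = 10·log₁₀(3.624e+09) = 95.59 dB(A).

95.6 dB(A)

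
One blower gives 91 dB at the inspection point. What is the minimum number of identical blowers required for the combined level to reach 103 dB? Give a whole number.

The shortfall is 103 − 91 = 12.0 dB, and N units add 10·log₁₀ N, so need 10·log₁₀ N ≥ 12.0.
N ≥ 10^(12.0/10) = 15.849, so N = 16.

16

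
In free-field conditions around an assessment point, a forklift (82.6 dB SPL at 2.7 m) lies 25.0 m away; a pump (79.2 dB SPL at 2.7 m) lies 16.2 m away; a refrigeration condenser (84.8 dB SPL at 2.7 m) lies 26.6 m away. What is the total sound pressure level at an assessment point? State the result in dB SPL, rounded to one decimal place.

68.8 dB SPL

Propagate each source to the receiver with L = L_ref − 20·log₁₀(r/r_ref), then add intensities.
forklift: 82.6 − 20·log₁₀(25.0/2.7) = 82.6 − 19.33 = 63.27 dB SPL.
pump: 79.2 − 20·log₁₀(16.2/2.7) = 79.2 − 15.56 = 63.64 dB SPL.
refrigeration condenser: 84.8 − 20·log₁₀(26.6/2.7) = 84.8 − 19.87 = 64.93 dB SPL.
Σ 10^(L/10) = 7.544e+06 → L_total = 10·log₁₀(7.544e+06) = 68.78 dB SPL.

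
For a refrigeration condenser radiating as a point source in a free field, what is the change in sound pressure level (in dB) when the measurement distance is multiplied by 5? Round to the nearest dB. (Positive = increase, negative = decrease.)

With spherical spreading the level changes by −20·log₁₀(r₂/r₁).
ΔL = −20·log₁₀(5) = -13.98 dB.

-14 dB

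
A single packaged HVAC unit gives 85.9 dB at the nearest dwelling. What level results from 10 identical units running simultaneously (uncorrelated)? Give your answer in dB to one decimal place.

N identical incoherent sources raise the level by 10·log₁₀ N.
L_total = 85.9 + 10·log₁₀(10) = 85.9 + 10.000 = 95.90 dB.

95.9 dB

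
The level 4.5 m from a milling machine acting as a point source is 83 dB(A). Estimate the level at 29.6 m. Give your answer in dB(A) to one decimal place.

66.6 dB(A)

Point-source attenuation: ΔL = 20·log₁₀(r₂/r₁) = 20·log₁₀(29.6/4.5) = 16.362 dB.
L₂ = 83 − 20·log₁₀(29.6/4.5) = 83 − 16.362 = 66.64 dB(A).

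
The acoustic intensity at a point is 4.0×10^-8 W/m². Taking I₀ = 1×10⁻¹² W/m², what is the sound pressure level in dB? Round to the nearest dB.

I/I₀ = 4.0×10^-8/10⁻¹² = 4.0×10^4, and L = 10·log₁₀(I/I₀).
L = 10·(0.6021 + 4) = 46.02 dB.

46 dB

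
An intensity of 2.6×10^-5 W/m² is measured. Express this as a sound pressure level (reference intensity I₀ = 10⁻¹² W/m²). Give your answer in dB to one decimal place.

74.1 dB

Dividing by I₀ shifts the exponent by 12: I/I₀ = 2.6×10^7.
L = 10·(0.4150 + 7) = 74.15 dB.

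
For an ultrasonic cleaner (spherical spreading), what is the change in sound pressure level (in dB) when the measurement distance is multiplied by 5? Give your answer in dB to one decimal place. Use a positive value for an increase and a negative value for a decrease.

With spherical spreading the level changes by −20·log₁₀(r₂/r₁).
ΔL = −20·log₁₀(5) = -13.98 dB.

-14.0 dB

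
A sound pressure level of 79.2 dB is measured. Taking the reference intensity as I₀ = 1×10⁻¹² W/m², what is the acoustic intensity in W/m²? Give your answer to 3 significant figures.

8.32e-05 W/m²

I/I₀ = 10^(79.2/10) = 8.318e+07, so I = 8.318e+07 × 10⁻¹² W/m².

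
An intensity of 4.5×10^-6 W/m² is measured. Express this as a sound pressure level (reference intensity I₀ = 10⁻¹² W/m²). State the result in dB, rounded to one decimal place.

L = 10·log₁₀(I/I₀) = 10·log₁₀(4.5×10^-6/10⁻¹²) = 10·log₁₀(4.5×10^6).
L = 10·(0.6532 + 6) = 66.53 dB.

66.5 dB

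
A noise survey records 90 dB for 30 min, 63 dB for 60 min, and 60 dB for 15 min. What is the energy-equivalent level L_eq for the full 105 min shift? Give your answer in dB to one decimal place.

84.6 dB

L_eq = 10·log₁₀[(1/T)·Σ tᵢ·10^(Lᵢ/10)] with T = 105 min.
Σ tᵢ·10^(Lᵢ/10) = 30·10^(90/10) + 60·10^(63/10) + 15·10^(60/10) = 3.013e+10.
L_eq = 10·log₁₀(3.013e+10/105) = 84.58 dB.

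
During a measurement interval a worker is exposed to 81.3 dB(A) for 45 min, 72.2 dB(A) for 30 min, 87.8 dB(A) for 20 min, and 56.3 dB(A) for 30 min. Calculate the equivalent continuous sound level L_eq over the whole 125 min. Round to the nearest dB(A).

The energy average is taken in the linear domain: L_eq = 10·log₁₀[(Σ tᵢ·10^(Lᵢ/10))/T], T = 125 min.
Σ tᵢ·10^(Lᵢ/10) = 45·10^(81.3/10) + 30·10^(72.2/10) + 20·10^(87.8/10) + 30·10^(56.3/10) = 1.863e+10.
L_eq = 10·log₁₀(1.863e+10/125) = 81.73 dB(A).

82 dB(A)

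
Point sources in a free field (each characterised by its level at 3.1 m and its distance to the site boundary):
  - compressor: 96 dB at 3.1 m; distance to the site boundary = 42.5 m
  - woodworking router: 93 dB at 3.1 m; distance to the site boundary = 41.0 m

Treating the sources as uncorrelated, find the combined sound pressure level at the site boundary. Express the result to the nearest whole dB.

75 dB

First find each source's level at the receiver (point-source: −20·log₁₀(r/r_ref)), then combine on an intensity basis.
compressor: 96 − 20·log₁₀(42.5/3.1) = 96 − 22.74 = 73.26 dB.
woodworking router: 93 − 20·log₁₀(41.0/3.1) = 93 − 22.43 = 70.57 dB.
Σ 10^(L/10) = 3.259e+07 → L_total = 10·log₁₀(3.259e+07) = 75.13 dB.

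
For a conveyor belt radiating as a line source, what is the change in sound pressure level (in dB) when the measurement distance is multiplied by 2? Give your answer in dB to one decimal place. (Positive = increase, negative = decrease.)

-3.0 dB

With cylindrical spreading the level changes by −10·log₁₀(r₂/r₁).
ΔL = −10·log₁₀(2) = -3.01 dB.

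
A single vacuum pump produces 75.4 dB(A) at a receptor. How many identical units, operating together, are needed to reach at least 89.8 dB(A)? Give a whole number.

28

N identical sources give L₁ + 10·log₁₀ N, so require 10·log₁₀ N ≥ 89.8 − 75.4 = 14.4 dB.
N ≥ 10^(14.4/10) = 27.542, so N = 28.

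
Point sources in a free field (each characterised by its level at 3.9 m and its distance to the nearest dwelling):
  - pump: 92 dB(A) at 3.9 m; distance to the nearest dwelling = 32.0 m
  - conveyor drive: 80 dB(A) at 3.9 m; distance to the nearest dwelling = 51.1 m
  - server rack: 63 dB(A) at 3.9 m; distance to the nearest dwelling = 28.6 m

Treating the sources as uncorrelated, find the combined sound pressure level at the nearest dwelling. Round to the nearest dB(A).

74 dB(A)

First find each source's level at the receiver (point-source: −20·log₁₀(r/r_ref)), then combine on an intensity basis.
pump: 92 − 20·log₁₀(32.0/3.9) = 92 − 18.28 = 73.72 dB(A).
conveyor drive: 80 − 20·log₁₀(51.1/3.9) = 80 − 22.35 = 57.65 dB(A).
server rack: 63 − 20·log₁₀(28.6/3.9) = 63 − 17.31 = 45.69 dB(A).
Σ 10^(L/10) = 2.416e+07 → L_total = 10·log₁₀(2.416e+07) = 73.83 dB(A).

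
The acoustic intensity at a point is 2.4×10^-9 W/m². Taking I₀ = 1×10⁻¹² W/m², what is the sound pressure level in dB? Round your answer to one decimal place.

I/I₀ = 2.4×10^-9/10⁻¹² = 2.4×10^3, and L = 10·log₁₀(I/I₀).
L = 10·(0.3802 + 3) = 33.80 dB.

33.8 dB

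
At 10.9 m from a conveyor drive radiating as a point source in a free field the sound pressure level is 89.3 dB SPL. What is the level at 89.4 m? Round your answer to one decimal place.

71.0 dB SPL

For a point source, L₂ = L₁ − 20·log₁₀(r₂/r₁).
L₂ = 89.3 − 20·log₁₀(89.4/10.9) = 89.3 − 18.278 = 71.02 dB SPL.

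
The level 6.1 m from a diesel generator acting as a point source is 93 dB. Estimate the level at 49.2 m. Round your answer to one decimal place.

74.9 dB

Spherical spreading from a point source gives a 20·log₁₀(r₂/r₁) drop.
L₂ = 93 − 20·log₁₀(49.2/6.1) = 93 − 18.133 = 74.87 dB.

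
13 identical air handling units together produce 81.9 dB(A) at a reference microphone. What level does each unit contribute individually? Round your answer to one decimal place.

70.8 dB(A)

Dividing the total intensity by 13 lowers the level by 10·log₁₀ 13 = 11.139 dB: L₁ = 81.9 − 11.139.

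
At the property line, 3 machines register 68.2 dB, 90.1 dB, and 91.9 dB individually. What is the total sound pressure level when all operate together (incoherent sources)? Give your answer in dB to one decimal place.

For uncorrelated sources the intensities add, so convert each level to linear form, sum, and take 10·log₁₀ of the total.
Σ 10^(L/10) = 10^(68.2/10) + 10^(90.1/10) + 10^(91.9/10) = 2.579e+09.
L_total = 10·log₁₀(2.579e+09) = 94.11 dB.

94.1 dB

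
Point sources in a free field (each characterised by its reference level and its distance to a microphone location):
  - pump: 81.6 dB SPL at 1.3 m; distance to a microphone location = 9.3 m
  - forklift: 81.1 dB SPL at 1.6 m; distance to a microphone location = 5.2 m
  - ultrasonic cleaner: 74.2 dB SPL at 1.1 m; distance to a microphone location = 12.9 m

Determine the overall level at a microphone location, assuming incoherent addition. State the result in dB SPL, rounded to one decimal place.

Apply inverse-square spreading to bring every level to the receiver, then sum 10^(L/10).
pump: 81.6 − 20·log₁₀(9.3/1.3) = 81.6 − 17.09 = 64.51 dB SPL.
forklift: 81.1 − 20·log₁₀(5.2/1.6) = 81.1 − 10.24 = 70.86 dB SPL.
ultrasonic cleaner: 74.2 − 20·log₁₀(12.9/1.1) = 74.2 − 21.38 = 52.82 dB SPL.
Σ 10^(L/10) = 1.521e+07 → L_total = 10·log₁₀(1.521e+07) = 71.82 dB SPL.

71.8 dB SPL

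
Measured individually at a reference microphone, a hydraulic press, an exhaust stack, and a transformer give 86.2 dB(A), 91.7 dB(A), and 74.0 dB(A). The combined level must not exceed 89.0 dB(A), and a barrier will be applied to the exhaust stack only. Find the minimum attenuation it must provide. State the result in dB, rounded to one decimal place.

The untreated sources together contribute 10^(86.2/10) + 10^(74.0/10) = 4.420e+08, i.e. 86.45 dB(A).
To meet 89.0 dB(A) overall, the treated exhaust stack may contribute at most 10^(89.0/10) − 4.420e+08 = 3.523e+08, i.e. 85.47 dB(A).
Required insertion loss = 91.7 − 85.47 = 6.23 dB.

6.2 dB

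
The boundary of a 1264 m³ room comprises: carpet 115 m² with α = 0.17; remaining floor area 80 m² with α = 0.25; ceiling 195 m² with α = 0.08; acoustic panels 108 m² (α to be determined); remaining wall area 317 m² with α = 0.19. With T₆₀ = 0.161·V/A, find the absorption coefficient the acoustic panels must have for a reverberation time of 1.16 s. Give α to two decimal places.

0.56

From T₆₀ = 0.161·V/A, the target T₆₀ = 1.16 s needs A = 0.161·1264/1.16 = 175.43 m².
Absorption from the other surfaces = 115·0.17 + 80·0.25 + 195·0.08 + 317·0.19 = 115.38 m², so the acoustic panels must supply 60.05 m² over 108 m².
α = 60.05/108 = 0.556.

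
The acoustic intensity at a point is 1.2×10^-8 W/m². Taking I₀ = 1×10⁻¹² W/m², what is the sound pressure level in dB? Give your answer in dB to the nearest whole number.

I/I₀ = 1.2×10^-8/10⁻¹² = 1.2×10^4, and L = 10·log₁₀(I/I₀).
L = 10·(0.0792 + 4) = 40.79 dB.

41 dB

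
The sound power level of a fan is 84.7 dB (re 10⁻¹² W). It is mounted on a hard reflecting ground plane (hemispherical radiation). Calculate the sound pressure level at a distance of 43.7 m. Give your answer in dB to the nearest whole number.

L_p = L_w − 10·log₁₀(2π·r²) with r = 43.7 m.
2π·r² = 1.2e+04 m², 10·log₁₀ of that is 40.791 dB.
L_p = 84.7 − 40.791 = 43.91 dB.

44 dB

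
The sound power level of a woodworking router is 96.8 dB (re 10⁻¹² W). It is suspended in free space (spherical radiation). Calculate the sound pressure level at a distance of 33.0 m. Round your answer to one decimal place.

55.4 dB

Free-field spherical radiation: L_p = L_w − 10·log₁₀(4π·r²), r = 33.0 m.
4π·r² = 1.368e+04 m², 10·log₁₀ of that is 41.362 dB.
L_p = 96.8 − 41.362 = 55.44 dB.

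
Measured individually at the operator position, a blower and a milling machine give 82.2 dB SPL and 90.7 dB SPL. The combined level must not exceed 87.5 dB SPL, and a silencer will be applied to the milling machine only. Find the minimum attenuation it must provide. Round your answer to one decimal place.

4.7 dB

The untreated sources together contribute 10^(82.2/10) = 1.660e+08, i.e. 82.20 dB SPL.
The limit corresponds to 10^(87.5/10) = 5.623e+08; subtracting the fixed part leaves 3.964e+08 for the milling machine, i.e. 85.98 dB SPL.
So the milling machine must be reduced from 90.7 to 85.98 dB SPL: IL = 4.72 dB.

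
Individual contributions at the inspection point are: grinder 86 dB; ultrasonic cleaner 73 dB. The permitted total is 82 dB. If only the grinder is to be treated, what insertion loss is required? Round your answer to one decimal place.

Everything except the grinder sums to 10^(73/10) = 1.995e+07 in linear terms, 73.00 dB.
To meet 82 dB overall, the treated grinder may contribute at most 10^(82/10) − 1.995e+07 = 1.385e+08, i.e. 81.42 dB.
Required insertion loss = 86 − 81.42 = 4.58 dB.

4.6 dB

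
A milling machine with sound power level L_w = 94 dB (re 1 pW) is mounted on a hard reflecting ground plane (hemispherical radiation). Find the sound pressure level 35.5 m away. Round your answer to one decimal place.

55.0 dB

L_p = L_w − 10·log₁₀(2π·r²) with r = 35.5 m.
2π·r² = 7918 m², 10·log₁₀ of that is 38.986 dB.
L_p = 94 − 38.986 = 55.01 dB.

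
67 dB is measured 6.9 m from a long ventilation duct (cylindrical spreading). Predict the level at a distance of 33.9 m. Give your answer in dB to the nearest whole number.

60 dB

Line-source attenuation: ΔL = 10·log₁₀(r₂/r₁) = 10·log₁₀(33.9/6.9) = 6.914 dB.
L₂ = 67 − 10·log₁₀(33.9/6.9) = 67 − 6.914 = 60.09 dB.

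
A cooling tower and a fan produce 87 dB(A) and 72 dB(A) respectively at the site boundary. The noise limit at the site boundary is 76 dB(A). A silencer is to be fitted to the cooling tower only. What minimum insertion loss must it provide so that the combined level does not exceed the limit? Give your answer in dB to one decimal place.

The untreated sources together contribute 10^(72/10) = 1.585e+07, i.e. 72.00 dB(A).
To meet 76 dB(A) overall, the treated cooling tower may contribute at most 10^(76/10) − 1.585e+07 = 2.396e+07, i.e. 73.80 dB(A).
So the cooling tower must be reduced from 87 to 73.80 dB(A): IL = 13.20 dB.

13.2 dB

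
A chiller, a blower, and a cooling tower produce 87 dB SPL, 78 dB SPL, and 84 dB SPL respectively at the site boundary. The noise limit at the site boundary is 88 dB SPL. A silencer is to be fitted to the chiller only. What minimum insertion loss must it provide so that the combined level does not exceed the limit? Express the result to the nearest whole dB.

2 dB

The untreated sources together contribute 10^(78/10) + 10^(84/10) = 3.143e+08, i.e. 84.97 dB SPL.
To meet 88 dB SPL overall, the treated chiller may contribute at most 10^(88/10) − 3.143e+08 = 3.167e+08, i.e. 85.01 dB SPL.
Required insertion loss = 87 − 85.01 = 1.99 dB.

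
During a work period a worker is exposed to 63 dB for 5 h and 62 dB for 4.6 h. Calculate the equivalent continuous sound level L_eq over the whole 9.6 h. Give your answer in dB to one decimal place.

62.5 dB

Weight each interval's intensity by its duration and average over T = 9.6 h:
Σ tᵢ·10^(Lᵢ/10) = 5·10^(63/10) + 4.6·10^(62/10) = 1.727e+07.
L_eq = 10·log₁₀(1.727e+07/9.6) = 62.55 dB.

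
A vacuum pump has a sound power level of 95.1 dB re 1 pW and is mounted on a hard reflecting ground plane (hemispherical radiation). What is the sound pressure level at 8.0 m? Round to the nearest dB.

The power spreads over a hemisphere of area 2π·r², so L_p = L_w − 10·log₁₀(2π·r²).
2π·r² = 402.1 m², 10·log₁₀ of that is 26.044 dB.
L_p = 95.1 − 26.044 = 69.06 dB.

69 dB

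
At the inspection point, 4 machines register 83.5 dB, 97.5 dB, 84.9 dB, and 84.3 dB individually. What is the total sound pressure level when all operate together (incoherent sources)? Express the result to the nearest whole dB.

For uncorrelated sources the intensities add, so convert each level to linear form, sum, and take 10·log₁₀ of the total.
Σ 10^(L/10) = 10^(83.5/10) + 10^(97.5/10) + 10^(84.9/10) + 10^(84.3/10) = 6.425e+09.
L_total = 10·log₁₀(6.425e+09) = 98.08 dB.

98 dB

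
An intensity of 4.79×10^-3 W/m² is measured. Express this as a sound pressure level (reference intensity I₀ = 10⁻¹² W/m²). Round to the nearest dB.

I/I₀ = 4.79×10^-3/10⁻¹² = 4.79×10^9, and L = 10·log₁₀(I/I₀).
L = 10·(0.6803 + 9) = 96.80 dB.

97 dB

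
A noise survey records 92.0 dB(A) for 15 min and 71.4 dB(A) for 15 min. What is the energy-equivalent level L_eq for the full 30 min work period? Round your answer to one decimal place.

89.0 dB(A)

Weight each interval's intensity by its duration and average over T = 30 min:
Σ tᵢ·10^(Lᵢ/10) = 15·10^(92.0/10) + 15·10^(71.4/10) = 2.398e+10.
L_eq = 10·log₁₀(2.398e+10/30) = 89.03 dB(A).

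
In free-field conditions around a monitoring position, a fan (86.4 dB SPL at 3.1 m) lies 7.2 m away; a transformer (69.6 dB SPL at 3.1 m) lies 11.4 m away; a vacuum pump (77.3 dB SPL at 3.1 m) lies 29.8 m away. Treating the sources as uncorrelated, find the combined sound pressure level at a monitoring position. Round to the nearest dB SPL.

79 dB SPL

Apply inverse-square spreading to bring every level to the receiver, then sum 10^(L/10).
fan: 86.4 − 20·log₁₀(7.2/3.1) = 86.4 − 7.32 = 79.08 dB SPL.
transformer: 69.6 − 20·log₁₀(11.4/3.1) = 69.6 − 11.31 = 58.29 dB SPL.
vacuum pump: 77.3 − 20·log₁₀(29.8/3.1) = 77.3 − 19.66 = 57.64 dB SPL.
Σ 10^(L/10) = 8.218e+07 → L_total = 10·log₁₀(8.218e+07) = 79.15 dB SPL.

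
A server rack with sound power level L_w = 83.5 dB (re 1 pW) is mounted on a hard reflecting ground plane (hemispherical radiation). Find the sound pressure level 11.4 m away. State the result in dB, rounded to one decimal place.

54.4 dB

The power spreads over a hemisphere of area 2π·r², so L_p = L_w − 10·log₁₀(2π·r²).
2π·r² = 816.6 m², 10·log₁₀ of that is 29.120 dB.
L_p = 83.5 − 29.120 = 54.38 dB.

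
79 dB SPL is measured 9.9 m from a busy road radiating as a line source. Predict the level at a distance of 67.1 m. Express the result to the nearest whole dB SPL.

71 dB SPL

For a line source, L₂ = L₁ − 10·log₁₀(r₂/r₁).
L₂ = 79 − 10·log₁₀(67.1/9.9) = 79 − 8.311 = 70.69 dB SPL.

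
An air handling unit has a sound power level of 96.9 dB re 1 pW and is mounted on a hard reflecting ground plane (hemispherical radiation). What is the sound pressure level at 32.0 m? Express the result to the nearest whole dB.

Free-field hemispherical radiation: L_p = L_w − 10·log₁₀(2π·r²), r = 32.0 m.
2π·r² = 6434 m², 10·log₁₀ of that is 38.085 dB.
L_p = 96.9 − 38.085 = 58.82 dB.

59 dB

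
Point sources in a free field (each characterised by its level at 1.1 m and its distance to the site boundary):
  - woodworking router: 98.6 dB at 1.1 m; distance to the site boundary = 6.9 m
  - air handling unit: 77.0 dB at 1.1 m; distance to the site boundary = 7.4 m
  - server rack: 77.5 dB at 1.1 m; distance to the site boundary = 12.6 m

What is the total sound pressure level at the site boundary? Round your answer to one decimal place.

First find each source's level at the receiver (point-source: −20·log₁₀(r/r_ref)), then combine on an intensity basis.
woodworking router: 98.6 − 20·log₁₀(6.9/1.1) = 98.6 − 15.95 = 82.65 dB.
air handling unit: 77.0 − 20·log₁₀(7.4/1.1) = 77.0 − 16.56 = 60.44 dB.
server rack: 77.5 − 20·log₁₀(12.6/1.1) = 77.5 − 21.18 = 56.32 dB.
Σ 10^(L/10) = 1.857e+08 → L_total = 10·log₁₀(1.857e+08) = 82.69 dB.

82.7 dB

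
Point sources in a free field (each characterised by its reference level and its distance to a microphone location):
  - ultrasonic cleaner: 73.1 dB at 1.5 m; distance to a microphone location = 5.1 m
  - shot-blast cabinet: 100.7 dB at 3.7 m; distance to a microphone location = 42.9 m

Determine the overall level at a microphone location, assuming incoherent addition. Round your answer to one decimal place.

First find each source's level at the receiver (point-source: −20·log₁₀(r/r_ref)), then combine on an intensity basis.
ultrasonic cleaner: 73.1 − 20·log₁₀(5.1/1.5) = 73.1 − 10.63 = 62.47 dB.
shot-blast cabinet: 100.7 − 20·log₁₀(42.9/3.7) = 100.7 − 21.29 = 79.41 dB.
Σ 10^(L/10) = 8.916e+07 → L_total = 10·log₁₀(8.916e+07) = 79.50 dB.

79.5 dB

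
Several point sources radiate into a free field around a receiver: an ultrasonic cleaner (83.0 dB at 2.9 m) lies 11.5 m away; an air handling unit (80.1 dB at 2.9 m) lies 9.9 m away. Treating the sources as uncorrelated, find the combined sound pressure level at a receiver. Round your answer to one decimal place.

73.3 dB

First find each source's level at the receiver (point-source: −20·log₁₀(r/r_ref)), then combine on an intensity basis.
ultrasonic cleaner: 83.0 − 20·log₁₀(11.5/2.9) = 83.0 − 11.97 = 71.03 dB.
air handling unit: 80.1 − 20·log₁₀(9.9/2.9) = 80.1 − 10.66 = 69.44 dB.
Σ 10^(L/10) = 2.147e+07 → L_total = 10·log₁₀(2.147e+07) = 73.32 dB.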